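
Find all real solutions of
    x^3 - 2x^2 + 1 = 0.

x = -0.618 or x = 1 or x = 1.618

Possible rational roots are divisors of 1. Testing x = 1 gives 0, so (x - 1) is a factor.
Divide: x^3 - 2x^2 + 1 = (x - 1)(x^2 - x - 1).
Apply the quadratic formula to x^2 - x - 1 = 0: x = (1 +/- sqrt(5))/2, i.e. x ~= 1.618 or x ~= -0.618.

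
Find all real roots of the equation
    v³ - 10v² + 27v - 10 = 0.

v = 0.4384 or v = 4.5616 or v = 5

Possible rational roots are divisors of -10. Testing v = 5 gives 0, so (v - 5) is a factor.
Divide: v³ - 10v² + 27v - 10 = (v - 5)(v² - 5v + 2).
Apply the quadratic formula to v² - 5v + 2 = 0: v = (5 ± √17)/2, i.e. v ≈ 4.5616 or v ≈ 0.4384.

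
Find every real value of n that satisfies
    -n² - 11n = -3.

Rearrange to standard form: -n² - 11n + 3 = 0.
Discriminant: (-11)² − 4·(-1)·3 = 133.
Quadratic formula: n = (11 ± √133) / (-2).
So n = -√(133)/2 - 11/2 ≈ -11.2663 or n = -11/2 + √(133)/2 ≈ 0.2663.

n = -11.2663 or n = 0.2663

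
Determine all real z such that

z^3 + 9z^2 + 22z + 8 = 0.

Possible rational roots are divisors of 8. Testing z = -4 gives 0, so (z + 4) is a factor.
Divide: z^3 + 9z^2 + 22z + 8 = (z + 4)(z^2 + 5z + 2).
Apply the quadratic formula to z^2 + 5z + 2 = 0: z = (-5 +/- sqrt(17))/2, i.e. z ~= -0.4384 or z ~= -4.5616.

z = -4.5616 or z = -4 or z = -0.4384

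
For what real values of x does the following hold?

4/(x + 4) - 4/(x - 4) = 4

Multiply both sides by (x + 4)(x - 4):
4(x - 4) - 4(x + 4) = 4(x + 4)(x - 4).
Expand and collect terms: 4x² - 32 = 0.
By the quadratic formula, x = (0 ± √512) / 8, so x ≈ 2.8284 or x ≈ -2.8284.
Neither value makes a denominator zero (x ≠ -4, x ≠ 4), so both are valid.

x = -2.8284 or x = 2.8284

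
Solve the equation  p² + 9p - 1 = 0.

Discriminant: (9)² − 4·1·(-1) = 85.
Quadratic formula: p = (-9 ± √85) / 2.
So p = -9/2 + √(85)/2 ≈ 0.1098 or p = -√(85)/2 - 9/2 ≈ -9.1098.

p = -9.1098 or p = 0.1098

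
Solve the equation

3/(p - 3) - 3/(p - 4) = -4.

p = 2.5 or p = 4.5

Multiply both sides by (p - 3)(p - 4):
3(p - 4) - 3(p - 3) = -4(p - 3)(p - 4).
Expand and collect terms: -4p² + 28p - 45 = 0.
Factor or apply the quadratic formula: p = 2.5 or p = 4.5.
Neither value makes a denominator zero (p ≠ 3, p ≠ 4), so both are valid.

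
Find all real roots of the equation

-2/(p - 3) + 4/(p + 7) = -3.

p = -8.2588 or p = 3.5921

Multiply both sides by (p - 3)(p + 7):
-2(p + 7) + 4(p - 3) = -3(p - 3)(p + 7).
Expand and collect terms: -3p² - 14p + 89 = 0.
By the quadratic formula, p = (14 ± √1264) / -6, so p ≈ -8.2588 or p ≈ 3.5921.
Neither value makes a denominator zero (p ≠ 3, p ≠ -7), so both are valid.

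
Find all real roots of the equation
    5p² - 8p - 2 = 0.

Discriminant: (-8)² − 4·5·(-2) = 104.
Quadratic formula: p = (8 ± √104) / 10.
So p = 4/5 + √(26)/5 ≈ 1.8198 or p = 4/5 - √(26)/5 ≈ -0.2198.

p = -0.2198 or p = 1.8198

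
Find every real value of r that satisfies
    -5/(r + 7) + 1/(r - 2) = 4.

Multiply both sides by (r + 7)(r - 2):
-5(r - 2) + (r + 7) = 4(r + 7)(r - 2).
Expand and collect terms: 4r^2 + 24r - 73 = 0.
By the quadratic formula, r = (-24 +/- sqrt(1744)) / 8, so r ~= 2.2202 or r ~= -8.2202.
Neither value makes a denominator zero (r != -7, r != 2), so both are valid.

r = -8.2202 or r = 2.2202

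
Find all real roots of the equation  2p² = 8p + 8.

p = -0.8284 or p = 4.8284

Rearrange to standard form: 2p² - 8p - 8 = 0.
Discriminant: (-8)² − 4·2·(-8) = 128.
Quadratic formula: p = (8 ± √128) / 4.
So p = 2 + 2·√(2) ≈ 4.8284 or p = 2 - 2·√(2) ≈ -0.8284.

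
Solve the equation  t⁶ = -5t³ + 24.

t = -2 or t = 1.4422

Let u = t³. The equation becomes u² + 5u - 24 = 0.
Factor: (u - 3)(u + 8) = 0, so u = 3 or u = -8.
t³ = 3 gives t = ∛(3) ≈ 1.4422.
t³ = -8 gives t = -2.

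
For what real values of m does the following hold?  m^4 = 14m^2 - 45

m = -3 or m = -2.2361 or m = 2.2361 or m = 3

Let u = m^2. The equation becomes u^2 - 14u + 45 = 0.
Factor: (u - 9)(u - 5) = 0, so u = 9 or u = 5.
m^2 = 9 gives m = +/-3.
m^2 = 5 gives m = +/-sqrt(5) ~= +/-2.2361.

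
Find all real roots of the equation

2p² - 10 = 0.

Discriminant: (0)² − 4·2·(-10) = 80.
Quadratic formula: p = (0 ± √80) / 4.
So p = √(5) ≈ 2.2361 or p = -√(5) ≈ -2.2361.

p = -2.2361 or p = 2.2361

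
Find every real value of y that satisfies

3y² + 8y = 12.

y = -3.737 or y = 1.0704

Rearrange to standard form: 3y² + 8y - 12 = 0.
Discriminant: (8)² − 4·3·(-12) = 208.
Quadratic formula: y = (-8 ± √208) / 6.
So y = -4/3 + 2·√(13)/3 ≈ 1.0704 or y = -2·√(13)/3 - 4/3 ≈ -3.737.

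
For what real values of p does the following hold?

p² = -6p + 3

Rearrange to standard form: p² + 6p - 3 = 0.
Discriminant: (6)² − 4·1·(-3) = 48.
Quadratic formula: p = (-6 ± √48) / 2.
So p = -3 + 2·√(3) ≈ 0.4641 or p = -2·√(3) - 3 ≈ -6.4641.

p = -6.4641 or p = 0.4641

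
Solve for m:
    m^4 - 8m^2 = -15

m = -2.2361 or m = -1.7321 or m = 1.7321 or m = 2.2361

Let u = m^2. The equation becomes u^2 - 8u + 15 = 0.
Factor: (u - 5)(u - 3) = 0, so u = 5 or u = 3.
m^2 = 5 gives m = +/-sqrt(5) ~= +/-2.2361.
m^2 = 3 gives m = +/-sqrt(3) ~= +/-1.7321.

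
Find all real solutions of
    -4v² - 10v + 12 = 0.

Discriminant: (-10)² − 4·(-4)·12 = 292.
Quadratic formula: v = (10 ± √292) / (-8).
So v = -√(73)/4 - 5/4 ≈ -3.386 or v = -5/4 + √(73)/4 ≈ 0.886.

v = -3.386 or v = 0.886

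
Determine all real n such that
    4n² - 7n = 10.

n = -0.9321 or n = 2.6821

Rearrange to standard form: 4n² - 7n - 10 = 0.
Discriminant: (-7)² − 4·4·(-10) = 209.
Quadratic formula: n = (7 ± √209) / 8.
So n = 7/8 + √(209)/8 ≈ 2.6821 or n = 7/8 - √(209)/8 ≈ -0.9321.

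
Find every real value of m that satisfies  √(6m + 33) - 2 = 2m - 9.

m = 8

Isolate the radical: √(6m + 33) = 2m - 7.
Square both sides: 6m + 33 = (2m - 7)².
Expand and rearrange: 4m² - 34m + 16 = 0.
Solving gives m = 8 or m = 0.5.
Check each candidate in the original equation:
  m = 8: √(81) = 9, while 2m - 7 = 9 — valid.
  m = 0.5: √(36) = 6, while 2m - 7 = -6 — extraneous.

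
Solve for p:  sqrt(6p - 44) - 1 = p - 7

p = 8 or p = 10

Isolate the radical: sqrt(6p - 44) = p - 6.
Square both sides: 6p - 44 = (p - 6)^2.
Expand and rearrange: p^2 - 18p + 80 = 0.
Solving gives p = 10 or p = 8.
Check each candidate in the original equation:
  p = 10: sqrt(16) = 4, while p - 6 = 4 — valid.
  p = 8: sqrt(4) = 2, while p - 6 = 2 — valid.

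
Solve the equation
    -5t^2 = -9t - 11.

Rearrange to standard form: -5t^2 + 9t + 11 = 0.
Discriminant: (9)^2 - 4*(-5)*11 = 301.
Quadratic formula: t = (-9 +/- sqrt(301)) / (-10).
So t = 9/10 - sqrt(301)/10 ~= -0.8349 or t = 9/10 + sqrt(301)/10 ~= 2.6349.

t = -0.8349 or t = 2.6349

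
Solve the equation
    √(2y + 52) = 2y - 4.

y = 6

Square both sides: 2y + 52 = (2y - 4)².
Expand and rearrange: 4y² - 18y - 36 = 0.
Solving gives y = 6 or y = -1.5.
Check each candidate in the original equation:
  y = 6: √(64) = 8, while 2y - 4 = 8 — valid.
  y = -1.5: √(49) = 7, while 2y - 4 = -7 — extraneous.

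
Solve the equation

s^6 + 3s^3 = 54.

Let u = s^3. The equation becomes u^2 + 3u - 54 = 0.
Factor: (u + 9)(u - 6) = 0, so u = -9 or u = 6.
s^3 = -9 gives s = -(9)^(1/3) ~= -2.0801.
s^3 = 6 gives s = (6)^(1/3) ~= 1.8171.

s = -2.0801 or s = 1.8171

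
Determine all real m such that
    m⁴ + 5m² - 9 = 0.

Let u = m². The equation becomes u² + 5u - 9 = 0.
By the quadratic formula, u = -5/2 + √(61)/2 or u = -√(61)/2 - 5/2.
m² = -5/2 + √(61)/2 gives m = ±√(-5/2 + √(61)/2) ≈ ±1.1854.
m² = -√(61)/2 - 5/2 < 0 has no real solution.

m = -1.1854 or m = 1.1854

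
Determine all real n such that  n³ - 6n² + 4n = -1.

n = -0.1926 or n = 1 or n = 5.1926

Rearrange: n³ - 6n² + 4n + 1 = 0.
Possible rational roots are divisors of 1. Testing n = 1 gives 0, so (n - 1) is a factor.
Divide: n³ - 6n² + 4n + 1 = (n - 1)(n² - 5n - 1).
Apply the quadratic formula to n² - 5n - 1 = 0: n = (5 ± √29)/2, i.e. n ≈ 5.1926 or n ≈ -0.1926.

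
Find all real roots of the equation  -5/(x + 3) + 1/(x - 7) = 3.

x = -4.6202 or x = 7.2869

Multiply both sides by (x + 3)(x - 7):
-5(x - 7) + (x + 3) = 3(x + 3)(x - 7).
Expand and collect terms: 3x^2 - 8x - 101 = 0.
By the quadratic formula, x = (8 +/- sqrt(1276)) / 6, so x ~= 7.2869 or x ~= -4.6202.
Neither value makes a denominator zero (x != -3, x != 7), so both are valid.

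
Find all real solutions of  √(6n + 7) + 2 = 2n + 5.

n = -1 or n = -0.5

Isolate the radical: √(6n + 7) = 2n + 3.
Square both sides: 6n + 7 = (2n + 3)².
Expand and rearrange: 4n² + 6n + 2 = 0.
Solving gives n = -0.5 or n = -1.
Check each candidate in the original equation:
  n = -0.5: √(4) = 2, while 2n + 3 = 2 — valid.
  n = -1: √(1) = 1, while 2n + 3 = 1 — valid.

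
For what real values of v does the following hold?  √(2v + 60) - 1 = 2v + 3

v = 2

Isolate the radical: √(2v + 60) = 2v + 4.
Square both sides: 2v + 60 = (2v + 4)².
Expand and rearrange: 4v² + 14v - 44 = 0.
Solving gives v = 2 or v = -5.5.
Check each candidate in the original equation:
  v = 2: √(64) = 8, while 2v + 4 = 8 — valid.
  v = -5.5: √(49) = 7, while 2v + 4 = -7 — extraneous.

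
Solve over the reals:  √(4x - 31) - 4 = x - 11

Isolate the radical: √(4x - 31) = x - 7.
Square both sides: 4x - 31 = (x - 7)².
Expand and rearrange: x² - 18x + 80 = 0.
Solving gives x = 10 or x = 8.
Check each candidate in the original equation:
  x = 10: √(9) = 3, while x - 7 = 3 — valid.
  x = 8: √(1) = 1, while x - 7 = 1 — valid.

x = 8 or x = 10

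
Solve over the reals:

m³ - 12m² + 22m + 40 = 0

Possible rational roots are divisors of 40. Testing m = 4 gives 0, so (m - 4) is a factor.
Divide: m³ - 12m² + 22m + 40 = (m - 4)(m² - 8m - 10).
Apply the quadratic formula to m² - 8m - 10 = 0: m = (8 ± √104)/2, i.e. m ≈ 9.099 or m ≈ -1.099.

m = -1.099 or m = 4 or m = 9.099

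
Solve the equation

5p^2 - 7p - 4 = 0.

Discriminant: (-7)^2 - 4*5*(-4) = 129.
Quadratic formula: p = (7 +/- sqrt(129)) / 10.
So p = 7/10 + sqrt(129)/10 ~= 1.8358 or p = 7/10 - sqrt(129)/10 ~= -0.4358.

p = -0.4358 or p = 1.8358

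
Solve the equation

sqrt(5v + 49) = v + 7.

Square both sides: 5v + 49 = (v + 7)^2.
Expand and rearrange: v^2 + 9v = 0.
Solving gives v = 0 or v = -9.
Check each candidate in the original equation:
  v = 0: sqrt(49) = 7, while v + 7 = 7 — valid.
  v = -9: sqrt(4) = 2, while v + 7 = -2 — extraneous.

v = 0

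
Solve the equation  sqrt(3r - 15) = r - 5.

r = 5 or r = 8

Square both sides: 3r - 15 = (r - 5)^2.
Expand and rearrange: r^2 - 13r + 40 = 0.
Solving gives r = 8 or r = 5.
Check each candidate in the original equation:
  r = 8: sqrt(9) = 3, while r - 5 = 3 — valid.
  r = 5: sqrt(0) = 0, while r - 5 = 0 — valid.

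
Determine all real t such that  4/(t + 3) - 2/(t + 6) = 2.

t = -6.6458 or t = -1.3542

Multiply both sides by (t + 3)(t + 6):
4(t + 6) - 2(t + 3) = 2(t + 3)(t + 6).
Expand and collect terms: 2t² + 16t + 18 = 0.
By the quadratic formula, t = (-16 ± √112) / 4, so t ≈ -1.3542 or t ≈ -6.6458.
Neither value makes a denominator zero (t ≠ -3, t ≠ -6), so both are valid.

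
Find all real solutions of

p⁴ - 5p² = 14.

p = -2.6458 or p = 2.6458

Let u = p². The equation becomes u² - 5u - 14 = 0.
Factor: (u + 2)(u - 7) = 0, so u = -2 or u = 7.
p² = -2 < 0 has no real solution.
p² = 7 gives p = ±√(7) ≈ ±2.6458.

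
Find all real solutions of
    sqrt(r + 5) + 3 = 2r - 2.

r = 4

Isolate the radical: sqrt(r + 5) = 2r - 5.
Square both sides: r + 5 = (2r - 5)^2.
Expand and rearrange: 4r^2 - 21r + 20 = 0.
Solving gives r = 4 or r = 1.25.
Check each candidate in the original equation:
  r = 4: sqrt(9) = 3, while 2r - 5 = 3 — valid.
  r = 1.25: sqrt(6.25) = 2.5, while 2r - 5 = -2.5 — extraneous.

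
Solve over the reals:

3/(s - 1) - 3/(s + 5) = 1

s = -7.1962 or s = 3.1962

Multiply both sides by (s - 1)(s + 5):
3(s + 5) - 3(s - 1) = (s - 1)(s + 5).
Expand and collect terms: s² + 4s - 23 = 0.
By the quadratic formula, s = (-4 ± √108) / 2, so s ≈ 3.1962 or s ≈ -7.1962.
Neither value makes a denominator zero (s ≠ 1, s ≠ -5), so both are valid.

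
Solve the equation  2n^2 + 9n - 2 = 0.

n = -4.7122 or n = 0.2122

Discriminant: (9)^2 - 4*2*(-2) = 97.
Quadratic formula: n = (-9 +/- sqrt(97)) / 4.
So n = -9/4 + sqrt(97)/4 ~= 0.2122 or n = -sqrt(97)/4 - 9/4 ~= -4.7122.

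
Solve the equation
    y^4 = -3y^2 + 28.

Let u = y^2. The equation becomes u^2 + 3u - 28 = 0.
Factor: (u + 7)(u - 4) = 0, so u = -7 or u = 4.
y^2 = -7 < 0 has no real solution.
y^2 = 4 gives y = +/-2.

y = -2 or y = 2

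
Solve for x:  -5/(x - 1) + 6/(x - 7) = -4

Multiply both sides by (x - 1)(x - 7):
-5(x - 7) + 6(x - 1) = -4(x - 1)(x - 7).
Expand and collect terms: -4x² + 31x - 57 = 0.
Factor or apply the quadratic formula: x = 3 or x = 4.75.
Neither value makes a denominator zero (x ≠ 1, x ≠ 7), so both are valid.

x = 3 or x = 4.75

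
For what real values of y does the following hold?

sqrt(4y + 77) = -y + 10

Square both sides: 4y + 77 = (-y + 10)^2.
Expand and rearrange: y^2 - 24y + 23 = 0.
Solving gives y = 23 or y = 1.
Check each candidate in the original equation:
  y = 23: sqrt(169) = 13, while -y + 10 = -13 — extraneous.
  y = 1: sqrt(81) = 9, while -y + 10 = 9 — valid.

y = 1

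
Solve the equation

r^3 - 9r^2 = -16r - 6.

r = -0.3166 or r = 3 or r = 6.3166

Rearrange: r^3 - 9r^2 + 16r + 6 = 0.
Possible rational roots are divisors of 6. Testing r = 3 gives 0, so (r - 3) is a factor.
Divide: r^3 - 9r^2 + 16r + 6 = (r - 3)(r^2 - 6r - 2).
Apply the quadratic formula to r^2 - 6r - 2 = 0: r = (6 +/- sqrt(44))/2, i.e. r ~= 6.3166 or r ~= -0.3166.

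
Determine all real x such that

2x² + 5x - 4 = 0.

Discriminant: (5)² − 4·2·(-4) = 57.
Quadratic formula: x = (-5 ± √57) / 4.
So x = -5/4 + √(57)/4 ≈ 0.6375 or x = -√(57)/4 - 5/4 ≈ -3.1375.

x = -3.1375 or x = 0.6375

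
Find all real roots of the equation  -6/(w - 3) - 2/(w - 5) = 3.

w = 0.6391 or w = 4.6943

Multiply both sides by (w - 3)(w - 5):
-6(w - 5) - 2(w - 3) = 3(w - 3)(w - 5).
Expand and collect terms: 3w² - 16w + 9 = 0.
By the quadratic formula, w = (16 ± √148) / 6, so w ≈ 4.6943 or w ≈ 0.6391.
Neither value makes a denominator zero (w ≠ 3, w ≠ 5), so both are valid.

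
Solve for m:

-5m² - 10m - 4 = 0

Discriminant: (-10)² − 4·(-5)·(-4) = 20.
Quadratic formula: m = (10 ± √20) / (-10).
So m = -1 - √(5)/5 ≈ -1.4472 or m = -1 + √(5)/5 ≈ -0.5528.

m = -1.4472 or m = -0.5528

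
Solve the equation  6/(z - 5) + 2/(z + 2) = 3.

Multiply both sides by (z - 5)(z + 2):
6(z + 2) + 2(z - 5) = 3(z - 5)(z + 2).
Expand and collect terms: 3z^2 - 17z - 32 = 0.
By the quadratic formula, z = (17 +/- sqrt(673)) / 6, so z ~= 7.157 or z ~= -1.4904.
Neither value makes a denominator zero (z != 5, z != -2), so both are valid.

z = -1.4904 or z = 7.157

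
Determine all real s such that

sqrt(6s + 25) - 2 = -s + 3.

Isolate the radical: sqrt(6s + 25) = -s + 5.
Square both sides: 6s + 25 = (-s + 5)^2.
Expand and rearrange: s^2 - 16s = 0.
Solving gives s = 16 or s = 0.
Check each candidate in the original equation:
  s = 16: sqrt(121) = 11, while -s + 5 = -11 — extraneous.
  s = 0: sqrt(25) = 5, while -s + 5 = 5 — valid.

s = 0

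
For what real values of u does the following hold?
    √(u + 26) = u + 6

Square both sides: u + 26 = (u + 6)².
Expand and rearrange: u² + 11u + 10 = 0.
Solving gives u = -1 or u = -10.
Check each candidate in the original equation:
  u = -1: √(25) = 5, while u + 6 = 5 — valid.
  u = -10: √(16) = 4, while u + 6 = -4 — extraneous.

u = -1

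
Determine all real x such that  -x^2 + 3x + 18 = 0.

x = -3 or x = 6

Factor: -1(x - 6)(x + 3) = 0.
So x = 6 or x = -3.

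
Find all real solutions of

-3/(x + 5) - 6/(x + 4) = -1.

x = -4.6904 or x = 4.6904

Multiply both sides by (x + 5)(x + 4):
-3(x + 4) - 6(x + 5) = -(x + 5)(x + 4).
Expand and collect terms: -x² + 22 = 0.
By the quadratic formula, x = (0 ± √88) / -2, so x ≈ -4.6904 or x ≈ 4.6904.
Neither value makes a denominator zero (x ≠ -5, x ≠ -4), so both are valid.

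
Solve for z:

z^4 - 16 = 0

z = -2 or z = 2

Let u = z^2. The equation becomes u^2 - 16 = 0.
Factor: (u - 4)(u + 4) = 0, so u = 4 or u = -4.
z^2 = 4 gives z = +/-2.
z^2 = -4 < 0 has no real solution.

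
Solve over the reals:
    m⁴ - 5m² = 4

m = -2.3878 or m = 2.3878

Let u = m². The equation becomes u² - 5u - 4 = 0.
By the quadratic formula, u = 5/2 + √(41)/2 or u = 5/2 - √(41)/2.
m² = 5/2 + √(41)/2 gives m = ±√(5/2 + √(41)/2) ≈ ±2.3878.
m² = 5/2 - √(41)/2 < 0 has no real solution.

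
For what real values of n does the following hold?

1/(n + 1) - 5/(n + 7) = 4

Multiply both sides by (n + 1)(n + 7):
(n + 7) - 5(n + 1) = 4(n + 1)(n + 7).
Expand and collect terms: 4n^2 + 36n + 26 = 0.
By the quadratic formula, n = (-36 +/- sqrt(880)) / 8, so n ~= -0.7919 or n ~= -8.2081.
Neither value makes a denominator zero (n != -1, n != -7), so both are valid.

n = -8.2081 or n = -0.7919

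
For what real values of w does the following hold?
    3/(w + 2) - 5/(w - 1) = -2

w = -2.9155 or w = 2.9155

Multiply both sides by (w + 2)(w - 1):
3(w - 1) - 5(w + 2) = -2(w + 2)(w - 1).
Expand and collect terms: -2w^2 + 17 = 0.
By the quadratic formula, w = (0 +/- sqrt(136)) / -4, so w ~= -2.9155 or w ~= 2.9155.
Neither value makes a denominator zero (w != -2, w != 1), so both are valid.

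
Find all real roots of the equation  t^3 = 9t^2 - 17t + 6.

Rearrange: t^3 - 9t^2 + 17t - 6 = 0.
Possible rational roots are divisors of -6. Testing t = 2 gives 0, so (t - 2) is a factor.
Divide: t^3 - 9t^2 + 17t - 6 = (t - 2)(t^2 - 7t + 3).
Apply the quadratic formula to t^2 - 7t + 3 = 0: t = (7 +/- sqrt(37))/2, i.e. t ~= 6.5414 or t ~= 0.4586.

t = 0.4586 or t = 2 or t = 6.5414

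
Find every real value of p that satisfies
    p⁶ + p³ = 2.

p = -1.2599 or p = 1

Let u = p³. The equation becomes u² + u - 2 = 0.
Factor: (u - 1)(u + 2) = 0, so u = 1 or u = -2.
p³ = 1 gives p = 1.
p³ = -2 gives p = -∛(2) ≈ -1.2599.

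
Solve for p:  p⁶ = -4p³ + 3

p = -1.6686 or p = 0.8643

Let u = p³. The equation becomes u² + 4u - 3 = 0.
By the quadratic formula, u = -2 + √(7) or u = -√(7) - 2.
p³ = -2 + √(7) gives p = ∛(-2 + √(7)) ≈ 0.8643.
p³ = -√(7) - 2 gives p = -∛(2 + √(7)) ≈ -1.6686.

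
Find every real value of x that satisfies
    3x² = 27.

x = -3 or x = 3

Bring every term to one side: 3x² - 27 = 0.
Factor: 3(x - 3)(x + 3) = 0.
So x = 3 or x = -3.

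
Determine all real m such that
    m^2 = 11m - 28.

m = 4 or m = 7

Bring every term to one side: m^2 - 11m + 28 = 0.
Factor: (m - 4)(m - 7) = 0.
So m = 4 or m = 7.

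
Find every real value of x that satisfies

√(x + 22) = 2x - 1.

x = 3

Square both sides: x + 22 = (2x - 1)².
Expand and rearrange: 4x² - 5x - 21 = 0.
Solving gives x = 3 or x = -1.75.
Check each candidate in the original equation:
  x = 3: √(25) = 5, while 2x - 1 = 5 — valid.
  x = -1.75: √(20.25) = 4.5, while 2x - 1 = -4.5 — extraneous.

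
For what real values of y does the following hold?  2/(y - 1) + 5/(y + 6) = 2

Multiply both sides by (y - 1)(y + 6):
2(y + 6) + 5(y - 1) = 2(y - 1)(y + 6).
Expand and collect terms: 2y^2 + 3y - 19 = 0.
By the quadratic formula, y = (-3 +/- sqrt(161)) / 4, so y ~= 2.4221 or y ~= -3.9221.
Neither value makes a denominator zero (y != 1, y != -6), so both are valid.

y = -3.9221 or y = 2.4221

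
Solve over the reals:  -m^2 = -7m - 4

Rearrange to standard form: -m^2 + 7m + 4 = 0.
Discriminant: (7)^2 - 4*(-1)*4 = 65.
Quadratic formula: m = (-7 +/- sqrt(65)) / (-2).
So m = 7/2 - sqrt(65)/2 ~= -0.5311 or m = 7/2 + sqrt(65)/2 ~= 7.5311.

m = -0.5311 or m = 7.5311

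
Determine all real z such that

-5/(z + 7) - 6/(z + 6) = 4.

Multiply both sides by (z + 7)(z + 6):
-5(z + 6) - 6(z + 7) = 4(z + 7)(z + 6).
Expand and collect terms: 4z^2 + 63z + 240 = 0.
By the quadratic formula, z = (-63 +/- sqrt(129)) / 8, so z ~= -6.4553 or z ~= -9.2947.
Neither value makes a denominator zero (z != -7, z != -6), so both are valid.

z = -9.2947 or z = -6.4553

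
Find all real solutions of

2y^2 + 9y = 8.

y = -5.2604 or y = 0.7604

Rearrange to standard form: 2y^2 + 9y - 8 = 0.
Discriminant: (9)^2 - 4*2*(-8) = 145.
Quadratic formula: y = (-9 +/- sqrt(145)) / 4.
So y = -9/4 + sqrt(145)/4 ~= 0.7604 or y = -sqrt(145)/4 - 9/4 ~= -5.2604.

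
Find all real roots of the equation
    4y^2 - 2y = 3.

y = -0.6514 or y = 1.1514

Rearrange to standard form: 4y^2 - 2y - 3 = 0.
Discriminant: (-2)^2 - 4*4*(-3) = 52.
Quadratic formula: y = (2 +/- sqrt(52)) / 8.
So y = 1/4 + sqrt(13)/4 ~= 1.1514 or y = 1/4 - sqrt(13)/4 ~= -0.6514.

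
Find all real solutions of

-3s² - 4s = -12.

s = -2.7749 or s = 1.4415

Rearrange to standard form: -3s² - 4s + 12 = 0.
Discriminant: (-4)² − 4·(-3)·12 = 160.
Quadratic formula: s = (4 ± √160) / (-6).
So s = -2·√(10)/3 - 2/3 ≈ -2.7749 or s = -2/3 + 2·√(10)/3 ≈ 1.4415.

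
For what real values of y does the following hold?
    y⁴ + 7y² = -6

No real solutions.

Let u = y². The equation becomes u² + 7u + 6 = 0.
Factor: (u + 6)(u + 1) = 0, so u = -6 or u = -1.
y² = -6 < 0 has no real solution.
y² = -1 < 0 has no real solution.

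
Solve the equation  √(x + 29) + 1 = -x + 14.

x = 7

Isolate the radical: √(x + 29) = -x + 13.
Square both sides: x + 29 = (-x + 13)².
Expand and rearrange: x² - 27x + 140 = 0.
Solving gives x = 20 or x = 7.
Check each candidate in the original equation:
  x = 20: √(49) = 7, while -x + 13 = -7 — extraneous.
  x = 7: √(36) = 6, while -x + 13 = 6 — valid.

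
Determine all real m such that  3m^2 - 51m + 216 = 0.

m = 8 or m = 9

Factor: 3(m - 9)(m - 8) = 0.
So m = 9 or m = 8.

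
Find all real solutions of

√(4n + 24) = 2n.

n = 3

Square both sides: 4n + 24 = (2n)².
Expand and rearrange: 4n² - 4n - 24 = 0.
Solving gives n = 3 or n = -2.
Check each candidate in the original equation:
  n = 3: √(36) = 6, while 2n = 6 — valid.
  n = -2: √(16) = 4, while 2n = -4 — extraneous.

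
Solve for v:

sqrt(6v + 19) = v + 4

v = -3 or v = 1

Square both sides: 6v + 19 = (v + 4)^2.
Expand and rearrange: v^2 + 2v - 3 = 0.
Solving gives v = 1 or v = -3.
Check each candidate in the original equation:
  v = 1: sqrt(25) = 5, while v + 4 = 5 — valid.
  v = -3: sqrt(1) = 1, while v + 4 = 1 — valid.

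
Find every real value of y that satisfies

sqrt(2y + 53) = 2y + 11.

Square both sides: 2y + 53 = (2y + 11)^2.
Expand and rearrange: 4y^2 + 42y + 68 = 0.
Solving gives y = -2 or y = -8.5.
Check each candidate in the original equation:
  y = -2: sqrt(49) = 7, while 2y + 11 = 7 — valid.
  y = -8.5: sqrt(36) = 6, while 2y + 11 = -6 — extraneous.

y = -2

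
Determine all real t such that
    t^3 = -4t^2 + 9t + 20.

t = -5 or t = -1.5616 or t = 2.5616

Rearrange: t^3 + 4t^2 - 9t - 20 = 0.
Possible rational roots are divisors of -20. Testing t = -5 gives 0, so (t + 5) is a factor.
Divide: t^3 + 4t^2 - 9t - 20 = (t + 5)(t^2 - t - 4).
Apply the quadratic formula to t^2 - t - 4 = 0: t = (1 +/- sqrt(17))/2, i.e. t ~= 2.5616 or t ~= -1.5616.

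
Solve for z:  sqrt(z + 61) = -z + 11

Square both sides: z + 61 = (-z + 11)^2.
Expand and rearrange: z^2 - 23z + 60 = 0.
Solving gives z = 20 or z = 3.
Check each candidate in the original equation:
  z = 20: sqrt(81) = 9, while -z + 11 = -9 — extraneous.
  z = 3: sqrt(64) = 8, while -z + 11 = 8 — valid.

z = 3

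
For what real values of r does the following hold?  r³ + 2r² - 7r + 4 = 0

r = -4 or r = 1

Possible rational roots are divisors of 4. Testing r = -4 gives 0, so (r + 4) is a factor.
Divide: r³ + 2r² - 7r + 4 = (r + 4)(r² - 2r + 1).
The quadratic has the repeated root r = 1.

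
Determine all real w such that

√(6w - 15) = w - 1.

Square both sides: 6w - 15 = (w - 1)².
Expand and rearrange: w² - 8w + 16 = 0.
This gives the repeated root w = 4.
Check in the original equation:
  w = 4: √(9) = 3, while w - 1 = 3 — valid.

w = 4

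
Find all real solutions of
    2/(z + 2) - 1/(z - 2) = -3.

Multiply both sides by (z + 2)(z - 2):
2(z - 2) - (z + 2) = -3(z + 2)(z - 2).
Expand and collect terms: -3z^2 - z + 18 = 0.
By the quadratic formula, z = (1 +/- sqrt(217)) / -6, so z ~= -2.6218 or z ~= 2.2885.
Neither value makes a denominator zero (z != -2, z != 2), so both are valid.

z = -2.6218 or z = 2.2885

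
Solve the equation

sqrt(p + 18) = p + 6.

p = -2

Square both sides: p + 18 = (p + 6)^2.
Expand and rearrange: p^2 + 11p + 18 = 0.
Solving gives p = -2 or p = -9.
Check each candidate in the original equation:
  p = -2: sqrt(16) = 4, while p + 6 = 4 — valid.
  p = -9: sqrt(9) = 3, while p + 6 = -3 — extraneous.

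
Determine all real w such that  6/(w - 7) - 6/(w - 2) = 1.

w = -1.5208 or w = 10.5208

Multiply both sides by (w - 7)(w - 2):
6(w - 2) - 6(w - 7) = (w - 7)(w - 2).
Expand and collect terms: w² - 9w - 16 = 0.
By the quadratic formula, w = (9 ± √145) / 2, so w ≈ 10.5208 or w ≈ -1.5208.
Neither value makes a denominator zero (w ≠ 7, w ≠ 2), so both are valid.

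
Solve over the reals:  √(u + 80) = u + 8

Square both sides: u + 80 = (u + 8)².
Expand and rearrange: u² + 15u - 16 = 0.
Solving gives u = 1 or u = -16.
Check each candidate in the original equation:
  u = 1: √(81) = 9, while u + 8 = 9 — valid.
  u = -16: √(64) = 8, while u + 8 = -8 — extraneous.

u = 1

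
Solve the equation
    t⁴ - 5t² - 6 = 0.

t = -2.4495 or t = 2.4495

Let u = t². The equation becomes u² - 5u - 6 = 0.
Factor: (u + 1)(u - 6) = 0, so u = -1 or u = 6.
t² = -1 < 0 has no real solution.
t² = 6 gives t = ±√(6) ≈ ±2.4495.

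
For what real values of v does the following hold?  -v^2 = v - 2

Bring every term to one side: -v^2 - v + 2 = 0.
Factor: -1(v + 2)(v - 1) = 0.
So v = -2 or v = 1.

v = -2 or v = 1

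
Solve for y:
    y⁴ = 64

y = -2.8284 or y = 2.8284

Let u = y². The equation becomes u² - 64 = 0.
Factor: (u + 8)(u - 8) = 0, so u = -8 or u = 8.
y² = -8 < 0 has no real solution.
y² = 8 gives y = ±2·√(2) ≈ ±2.8284.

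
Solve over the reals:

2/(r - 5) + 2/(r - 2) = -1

r = -1 or r = 4

Multiply both sides by (r - 5)(r - 2):
2(r - 2) + 2(r - 5) = -(r - 5)(r - 2).
Expand and collect terms: -r^2 + 3r + 4 = 0.
Factor or apply the quadratic formula: r = -1 or r = 4.
Neither value makes a denominator zero (r != 5, r != 2), so both are valid.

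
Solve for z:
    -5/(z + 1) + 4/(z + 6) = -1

Multiply both sides by (z + 1)(z + 6):
-5(z + 6) + 4(z + 1) = -(z + 1)(z + 6).
Expand and collect terms: -z^2 - 6z + 20 = 0.
By the quadratic formula, z = (6 +/- sqrt(116)) / -2, so z ~= -8.3852 or z ~= 2.3852.
Neither value makes a denominator zero (z != -1, z != -6), so both are valid.

z = -8.3852 or z = 2.3852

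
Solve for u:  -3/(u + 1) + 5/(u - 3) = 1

Multiply both sides by (u + 1)(u - 3):
-3(u - 3) + 5(u + 1) = (u + 1)(u - 3).
Expand and collect terms: u^2 - 4u - 17 = 0.
By the quadratic formula, u = (4 +/- sqrt(84)) / 2, so u ~= 6.5826 or u ~= -2.5826.
Neither value makes a denominator zero (u != -1, u != 3), so both are valid.

u = -2.5826 or u = 6.5826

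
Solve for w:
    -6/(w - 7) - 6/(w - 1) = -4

Multiply both sides by (w - 7)(w - 1):
-6(w - 1) - 6(w - 7) = -4(w - 7)(w - 1).
Expand and collect terms: -4w² + 44w - 76 = 0.
By the quadratic formula, w = (-44 ± √720) / -8, so w ≈ 2.1459 or w ≈ 8.8541.
Neither value makes a denominator zero (w ≠ 7, w ≠ 1), so both are valid.

w = 2.1459 or w = 8.8541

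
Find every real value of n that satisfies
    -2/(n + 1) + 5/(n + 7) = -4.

n = -8.1685 or n = -0.5815

Multiply both sides by (n + 1)(n + 7):
-2(n + 7) + 5(n + 1) = -4(n + 1)(n + 7).
Expand and collect terms: -4n^2 - 35n - 19 = 0.
By the quadratic formula, n = (35 +/- sqrt(921)) / -8, so n ~= -8.1685 or n ~= -0.5815.
Neither value makes a denominator zero (n != -1, n != -7), so both are valid.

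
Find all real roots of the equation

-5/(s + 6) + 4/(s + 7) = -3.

Multiply both sides by (s + 6)(s + 7):
-5(s + 7) + 4(s + 6) = -3(s + 6)(s + 7).
Expand and collect terms: -3s² - 38s - 115 = 0.
Factor or apply the quadratic formula: s = -7.6667 or s = -5.
Neither value makes a denominator zero (s ≠ -6, s ≠ -7), so both are valid.

s = -7.6667 or s = -5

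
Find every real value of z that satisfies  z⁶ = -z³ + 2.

Let u = z³. The equation becomes u² + u - 2 = 0.
Factor: (u - 1)(u + 2) = 0, so u = 1 or u = -2.
z³ = 1 gives z = 1.
z³ = -2 gives z = -∛(2) ≈ -1.2599.

z = -1.2599 or z = 1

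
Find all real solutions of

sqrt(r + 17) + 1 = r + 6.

r = -1

Isolate the radical: sqrt(r + 17) = r + 5.
Square both sides: r + 17 = (r + 5)^2.
Expand and rearrange: r^2 + 9r + 8 = 0.
Solving gives r = -1 or r = -8.
Check each candidate in the original equation:
  r = -1: sqrt(16) = 4, while r + 5 = 4 — valid.
  r = -8: sqrt(9) = 3, while r + 5 = -3 — extraneous.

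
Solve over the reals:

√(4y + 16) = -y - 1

y = -3

Square both sides: 4y + 16 = (-y - 1)².
Expand and rearrange: y² - 2y - 15 = 0.
Solving gives y = 5 or y = -3.
Check each candidate in the original equation:
  y = 5: √(36) = 6, while -y - 1 = -6 — extraneous.
  y = -3: √(4) = 2, while -y - 1 = 2 — valid.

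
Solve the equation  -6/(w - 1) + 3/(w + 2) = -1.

Multiply both sides by (w - 1)(w + 2):
-6(w + 2) + 3(w - 1) = -(w - 1)(w + 2).
Expand and collect terms: -w² + 2w + 17 = 0.
By the quadratic formula, w = (-2 ± √72) / -2, so w ≈ -3.2426 or w ≈ 5.2426.
Neither value makes a denominator zero (w ≠ 1, w ≠ -2), so both are valid.

w = -3.2426 or w = 5.2426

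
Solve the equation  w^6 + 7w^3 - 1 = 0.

Let u = w^3. The equation becomes u^2 + 7u - 1 = 0.
By the quadratic formula, u = -7/2 + sqrt(53)/2 or u = -sqrt(53)/2 - 7/2.
w^3 = -7/2 + sqrt(53)/2 gives w = (-7/2 + sqrt(53)/2)^(1/3) ~= 0.5193.
w^3 = -sqrt(53)/2 - 7/2 gives w = -(7/2 + sqrt(53)/2)^(1/3) ~= -1.9256.

w = -1.9256 or w = 0.5193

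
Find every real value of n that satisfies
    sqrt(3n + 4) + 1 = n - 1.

Isolate the radical: sqrt(3n + 4) = n - 2.
Square both sides: 3n + 4 = (n - 2)^2.
Expand and rearrange: n^2 - 7n = 0.
Solving gives n = 7 or n = 0.
Check each candidate in the original equation:
  n = 7: sqrt(25) = 5, while n - 2 = 5 — valid.
  n = 0: sqrt(4) = 2, while n - 2 = -2 — extraneous.

n = 7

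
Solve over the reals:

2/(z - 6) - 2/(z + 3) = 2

z = -3.9083 or z = 6.9083

Multiply both sides by (z - 6)(z + 3):
2(z + 3) - 2(z - 6) = 2(z - 6)(z + 3).
Expand and collect terms: 2z^2 - 6z - 54 = 0.
By the quadratic formula, z = (6 +/- sqrt(468)) / 4, so z ~= 6.9083 or z ~= -3.9083.
Neither value makes a denominator zero (z != 6, z != -3), so both are valid.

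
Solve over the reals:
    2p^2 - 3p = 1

Rearrange to standard form: 2p^2 - 3p - 1 = 0.
Discriminant: (-3)^2 - 4*2*(-1) = 17.
Quadratic formula: p = (3 +/- sqrt(17)) / 4.
So p = 3/4 + sqrt(17)/4 ~= 1.7808 or p = 3/4 - sqrt(17)/4 ~= -0.2808.

p = -0.2808 or p = 1.7808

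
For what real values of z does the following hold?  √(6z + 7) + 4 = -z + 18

Isolate the radical: √(6z + 7) = -z + 14.
Square both sides: 6z + 7 = (-z + 14)².
Expand and rearrange: z² - 34z + 189 = 0.
Solving gives z = 27 or z = 7.
Check each candidate in the original equation:
  z = 27: √(169) = 13, while -z + 14 = -13 — extraneous.
  z = 7: √(49) = 7, while -z + 14 = 7 — valid.

z = 7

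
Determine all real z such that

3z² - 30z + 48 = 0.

Factor: 3(z - 2)(z - 8) = 0.
So z = 2 or z = 8.

z = 2 or z = 8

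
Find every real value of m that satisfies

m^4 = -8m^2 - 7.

No real solutions.

Let u = m^2. The equation becomes u^2 + 8u + 7 = 0.
Factor: (u + 7)(u + 1) = 0, so u = -7 or u = -1.
m^2 = -7 < 0 has no real solution.
m^2 = -1 < 0 has no real solution.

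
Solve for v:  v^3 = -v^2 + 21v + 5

Rearrange: v^3 + v^2 - 21v - 5 = 0.
Possible rational roots are divisors of -5. Testing v = -5 gives 0, so (v + 5) is a factor.
Divide: v^3 + v^2 - 21v - 5 = (v + 5)(v^2 - 4v - 1).
Apply the quadratic formula to v^2 - 4v - 1 = 0: v = (4 +/- sqrt(20))/2, i.e. v ~= 4.2361 or v ~= -0.2361.

v = -5 or v = -0.2361 or v = 4.2361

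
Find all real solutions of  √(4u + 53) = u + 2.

Square both sides: 4u + 53 = (u + 2)².
Expand and rearrange: u² - 49 = 0.
Solving gives u = 7 or u = -7.
Check each candidate in the original equation:
  u = 7: √(81) = 9, while u + 2 = 9 — valid.
  u = -7: √(25) = 5, while u + 2 = -5 — extraneous.

u = 7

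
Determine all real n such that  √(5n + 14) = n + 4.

n = -2 or n = -1

Square both sides: 5n + 14 = (n + 4)².
Expand and rearrange: n² + 3n + 2 = 0.
Solving gives n = -1 or n = -2.
Check each candidate in the original equation:
  n = -1: √(9) = 3, while n + 4 = 3 — valid.
  n = -2: √(4) = 2, while n + 4 = 2 — valid.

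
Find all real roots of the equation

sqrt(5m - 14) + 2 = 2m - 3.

Isolate the radical: sqrt(5m - 14) = 2m - 5.
Square both sides: 5m - 14 = (2m - 5)^2.
Expand and rearrange: 4m^2 - 25m + 39 = 0.
Solving gives m = 3.25 or m = 3.
Check each candidate in the original equation:
  m = 3.25: sqrt(2.25) = 1.5, while 2m - 5 = 1.5 — valid.
  m = 3: sqrt(1) = 1, while 2m - 5 = 1 — valid.

m = 3 or m = 3.25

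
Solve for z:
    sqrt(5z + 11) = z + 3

Square both sides: 5z + 11 = (z + 3)^2.
Expand and rearrange: z^2 + z - 2 = 0.
Solving gives z = 1 or z = -2.
Check each candidate in the original equation:
  z = 1: sqrt(16) = 4, while z + 3 = 4 — valid.
  z = -2: sqrt(1) = 1, while z + 3 = 1 — valid.

z = -2 or z = 1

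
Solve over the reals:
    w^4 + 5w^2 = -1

No real solutions.

Let u = w^2. The equation becomes u^2 + 5u + 1 = 0.
By the quadratic formula, u = -5/2 + sqrt(21)/2 or u = -5/2 - sqrt(21)/2.
w^2 = -5/2 + sqrt(21)/2 < 0 has no real solution.
w^2 = -5/2 - sqrt(21)/2 < 0 has no real solution.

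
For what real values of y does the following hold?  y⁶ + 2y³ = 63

y = -2.0801 or y = 1.9129

Let u = y³. The equation becomes u² + 2u - 63 = 0.
Factor: (u + 9)(u - 7) = 0, so u = -9 or u = 7.
y³ = -9 gives y = -∛(9) ≈ -2.0801.
y³ = 7 gives y = ∛(7) ≈ 1.9129.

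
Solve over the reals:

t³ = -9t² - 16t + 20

t = -5 or t = -4.8284 or t = 0.8284

Rearrange: t³ + 9t² + 16t - 20 = 0.
Possible rational roots are divisors of -20. Testing t = -5 gives 0, so (t + 5) is a factor.
Divide: t³ + 9t² + 16t - 20 = (t + 5)(t² + 4t - 4).
Apply the quadratic formula to t² + 4t - 4 = 0: t = (-4 ± √32)/2, i.e. t ≈ 0.8284 or t ≈ -4.8284.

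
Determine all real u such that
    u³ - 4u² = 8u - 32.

u = -2.8284 or u = 2.8284 or u = 4

Rearrange: u³ - 4u² - 8u + 32 = 0.
Possible rational roots are divisors of 32. Testing u = 4 gives 0, so (u - 4) is a factor.
Divide: u³ - 4u² - 8u + 32 = (u - 4)(u² - 8).
Apply the quadratic formula to u² - 8 = 0: u = (0 ± √32)/2, i.e. u ≈ 2.8284 or u ≈ -2.8284.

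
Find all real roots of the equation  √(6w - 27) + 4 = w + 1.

w = 6

Isolate the radical: √(6w - 27) = w - 3.
Square both sides: 6w - 27 = (w - 3)².
Expand and rearrange: w² - 12w + 36 = 0.
This gives the repeated root w = 6.
Check in the original equation:
  w = 6: √(9) = 3, while w - 3 = 3 — valid.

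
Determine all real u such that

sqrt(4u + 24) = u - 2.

Square both sides: 4u + 24 = (u - 2)^2.
Expand and rearrange: u^2 - 8u - 20 = 0.
Solving gives u = 10 or u = -2.
Check each candidate in the original equation:
  u = 10: sqrt(64) = 8, while u - 2 = 8 — valid.
  u = -2: sqrt(16) = 4, while u - 2 = -4 — extraneous.

u = 10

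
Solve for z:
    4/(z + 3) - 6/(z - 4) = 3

z = -0.6667 or z = 1

Multiply both sides by (z + 3)(z - 4):
4(z - 4) - 6(z + 3) = 3(z + 3)(z - 4).
Expand and collect terms: 3z² - z - 2 = 0.
Factor or apply the quadratic formula: z = 1 or z = -0.6667.
Neither value makes a denominator zero (z ≠ -3, z ≠ 4), so both are valid.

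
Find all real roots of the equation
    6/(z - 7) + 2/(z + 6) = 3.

Multiply both sides by (z - 7)(z + 6):
6(z + 6) + 2(z - 7) = 3(z - 7)(z + 6).
Expand and collect terms: 3z² - 11z - 148 = 0.
By the quadratic formula, z = (11 ± √1897) / 6, so z ≈ 9.0924 or z ≈ -5.4258.
Neither value makes a denominator zero (z ≠ 7, z ≠ -6), so both are valid.

z = -5.4258 or z = 9.0924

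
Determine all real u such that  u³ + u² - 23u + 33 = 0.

u = -5.873 or u = 1.873 or u = 3

Possible rational roots are divisors of 33. Testing u = 3 gives 0, so (u - 3) is a factor.
Divide: u³ + u² - 23u + 33 = (u - 3)(u² + 4u - 11).
Apply the quadratic formula to u² + 4u - 11 = 0: u = (-4 ± √60)/2, i.e. u ≈ 1.873 or u ≈ -5.873.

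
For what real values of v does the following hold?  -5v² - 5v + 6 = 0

Discriminant: (-5)² − 4·(-5)·6 = 145.
Quadratic formula: v = (5 ± √145) / (-10).
So v = -√(145)/10 - 1/2 ≈ -1.7042 or v = -1/2 + √(145)/10 ≈ 0.7042.

v = -1.7042 or v = 0.7042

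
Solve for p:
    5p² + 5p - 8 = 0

Discriminant: (5)² − 4·5·(-8) = 185.
Quadratic formula: p = (-5 ± √185) / 10.
So p = -1/2 + √(185)/10 ≈ 0.8601 or p = -√(185)/10 - 1/2 ≈ -1.8601.

p = -1.8601 or p = 0.8601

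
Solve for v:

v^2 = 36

v = -6 or v = 6

Bring every term to one side: v^2 - 36 = 0.
Factor: (v + 6)(v - 6) = 0.
So v = -6 or v = 6.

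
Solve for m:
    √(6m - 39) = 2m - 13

Square both sides: 6m - 39 = (2m - 13)².
Expand and rearrange: 4m² - 58m + 208 = 0.
Solving gives m = 8 or m = 6.5.
Check each candidate in the original equation:
  m = 8: √(9) = 3, while 2m - 13 = 3 — valid.
  m = 6.5: √(0) = 0, while 2m - 13 = 0 — valid.

m = 6.5 or m = 8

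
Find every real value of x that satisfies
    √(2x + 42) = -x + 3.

Square both sides: 2x + 42 = (-x + 3)².
Expand and rearrange: x² - 8x - 33 = 0.
Solving gives x = 11 or x = -3.
Check each candidate in the original equation:
  x = 11: √(64) = 8, while -x + 3 = -8 — extraneous.
  x = -3: √(36) = 6, while -x + 3 = 6 — valid.

x = -3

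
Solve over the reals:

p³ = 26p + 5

p = -5 or p = -0.1926 or p = 5.1926

Rearrange: p³ - 26p - 5 = 0.
Possible rational roots are divisors of -5. Testing p = -5 gives 0, so (p + 5) is a factor.
Divide: p³ - 26p - 5 = (p + 5)(p² - 5p - 1).
Apply the quadratic formula to p² - 5p - 1 = 0: p = (5 ± √29)/2, i.e. p ≈ 5.1926 or p ≈ -0.1926.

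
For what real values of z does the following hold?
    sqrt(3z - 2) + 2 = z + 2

z = 1 or z = 2

Isolate the radical: sqrt(3z - 2) = z.
Square both sides: 3z - 2 = (z)^2.
Expand and rearrange: z^2 - 3z + 2 = 0.
Solving gives z = 2 or z = 1.
Check each candidate in the original equation:
  z = 2: sqrt(4) = 2, while z = 2 — valid.
  z = 1: sqrt(1) = 1, while z = 1 — valid.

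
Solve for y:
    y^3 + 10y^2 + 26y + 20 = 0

Possible rational roots are divisors of 20. Testing y = -2 gives 0, so (y + 2) is a factor.
Divide: y^3 + 10y^2 + 26y + 20 = (y + 2)(y^2 + 8y + 10).
Apply the quadratic formula to y^2 + 8y + 10 = 0: y = (-8 +/- sqrt(24))/2, i.e. y ~= -1.5505 or y ~= -6.4495.

y = -6.4495 or y = -2 or y = -1.5505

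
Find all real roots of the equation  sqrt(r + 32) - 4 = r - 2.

r = 4

Isolate the radical: sqrt(r + 32) = r + 2.
Square both sides: r + 32 = (r + 2)^2.
Expand and rearrange: r^2 + 3r - 28 = 0.
Solving gives r = 4 or r = -7.
Check each candidate in the original equation:
  r = 4: sqrt(36) = 6, while r + 2 = 6 — valid.
  r = -7: sqrt(25) = 5, while r + 2 = -5 — extraneous.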